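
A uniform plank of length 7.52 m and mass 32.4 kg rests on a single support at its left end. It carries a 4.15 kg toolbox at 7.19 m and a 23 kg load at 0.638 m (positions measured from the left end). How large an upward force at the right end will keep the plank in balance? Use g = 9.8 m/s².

F ≈ 217 N

Taking torques about the left end:
Beam weight: 32.4 × 9.8 = 317.5 N down at 3.76 m → arm 3.76 m, τ = 317.5 × 3.76 = 1194 N·m clockwise.
Toolbox: 4.15 × 9.8 = 40.67 N down at 7.19 m → arm 7.19 m, τ = 40.67 × 7.19 = 292.4 N·m clockwise.
Load: 23 × 9.8 = 225.4 N down at 0.638 m → arm 0.638 m, τ = 225.4 × 0.638 = 143.8 N·m clockwise.
Net moment of the loads = 1630 N·m clockwise.
The upward force F acts at the right end, arm 7.52 m, giving F × 7.52 counterclockwise.
Στ = 0 ⇒ F × 7.52 = 1630 ⇒ F = 1630 / 7.52 = 217 N.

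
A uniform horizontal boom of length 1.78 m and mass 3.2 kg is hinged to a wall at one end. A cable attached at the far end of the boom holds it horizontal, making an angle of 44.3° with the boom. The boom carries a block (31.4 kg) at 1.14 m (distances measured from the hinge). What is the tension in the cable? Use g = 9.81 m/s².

T ≈ 305 N

Taking torques about the hinge:
Beam weight: 3.2 × 9.81 = 31.39 N down at 0.89 m → arm 0.89 m, τ = 31.39 × 0.89 = 27.94 N·m clockwise.
Block: 31.4 × 9.81 = 308 N down at 1.14 m → arm 1.14 m, τ = 308 × 1.14 = 351.1 N·m clockwise.
Total clockwise load moment = 379 N·m.
The cable tension T acts at 1.78 m; only its component perpendicular to the boom, T sinθ, produces torque. sin 44.3° = 0.6984.
Setting net torque to zero: T × 1.78 × 0.6984 = 379 → T = 379 / 1.243 = 305 N.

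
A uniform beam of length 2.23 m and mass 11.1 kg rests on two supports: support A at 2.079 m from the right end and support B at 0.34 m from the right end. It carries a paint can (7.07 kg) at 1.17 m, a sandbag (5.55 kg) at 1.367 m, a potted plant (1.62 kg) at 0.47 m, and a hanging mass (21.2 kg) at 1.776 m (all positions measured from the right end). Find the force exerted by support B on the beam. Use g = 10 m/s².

R_B ≈ 173 N

Take moments about support A.
Beam weight: 11.1 × 10 = 111 N down at 1.115 m → arm 0.964 m, τ = 111 × 0.964 = 107 N·m clockwise.
Paint can: 7.07 × 10 = 70.7 N down at 1.17 m → arm 0.909 m, τ = 70.7 × 0.909 = 64.27 N·m clockwise.
Sandbag: 5.55 × 10 = 55.5 N down at 1.367 m → arm 0.712 m, τ = 55.5 × 0.712 = 39.52 N·m clockwise.
Potted plant: 1.62 × 10 = 16.2 N down at 0.47 m → arm 1.609 m, τ = 16.2 × 1.609 = 26.07 N·m clockwise.
Hanging mass: 21.2 × 10 = 212 N down at 1.776 m → arm 0.303 m, τ = 212 × 0.303 = 64.24 N·m clockwise.
Net load moment about support A = 301.1 N·m clockwise.
Reaction R at support B is upward at 0.34 m, arm 1.739 m → moment R × 1.739 counterclockwise.
Στ = 0 ⇒ R × 1.739 = 301.1 ⇒ R = 173 N.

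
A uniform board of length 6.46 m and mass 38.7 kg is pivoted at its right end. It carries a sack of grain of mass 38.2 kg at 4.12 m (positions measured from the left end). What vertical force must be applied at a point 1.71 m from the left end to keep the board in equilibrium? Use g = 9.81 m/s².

F ≈ 443 N

Sum moments about the right end (the unknown pivot reaction has zero arm there).
Beam weight: 38.7 × 9.81 = 379.6 N down at 3.23 m → arm 3.23 m, τ = 379.6 × 3.23 = 1226 N·m counterclockwise.
Sack of grain: 38.2 × 9.81 = 374.7 N down at 4.12 m → arm 2.34 m, τ = 374.7 × 2.34 = 876.8 N·m counterclockwise.
Net moment of the loads = 2103 N·m counterclockwise.
The upward force F acts at a point 1.71 m from the left end, arm 4.75 m, giving F × 4.75 clockwise.
Στ = 0 ⇒ F × 4.75 = 2103 ⇒ F = 2103 / 4.75 = 443 N.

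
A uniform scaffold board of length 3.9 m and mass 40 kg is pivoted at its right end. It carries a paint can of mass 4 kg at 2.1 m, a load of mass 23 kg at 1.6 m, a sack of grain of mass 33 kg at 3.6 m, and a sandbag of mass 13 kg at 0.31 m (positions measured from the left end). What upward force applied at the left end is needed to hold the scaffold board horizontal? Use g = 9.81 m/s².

F ≈ 490 N

Take moments about the right end.
Beam weight: 40 × 9.81 = 392.4 N down at 1.95 m → arm 1.95 m, τ = 392.4 × 1.95 = 765.2 N·m counterclockwise.
Paint can: 4 × 9.81 = 39.24 N down at 2.1 m → arm 1.8 m, τ = 39.24 × 1.8 = 70.63 N·m counterclockwise.
Load: 23 × 9.81 = 225.6 N down at 1.6 m → arm 2.3 m, τ = 225.6 × 2.3 = 518.9 N·m counterclockwise.
Sack of grain: 33 × 9.81 = 323.7 N down at 3.6 m → arm 0.3 m, τ = 323.7 × 0.3 = 97.11 N·m counterclockwise.
Sandbag: 13 × 9.81 = 127.5 N down at 0.31 m → arm 3.59 m, τ = 127.5 × 3.59 = 457.7 N·m counterclockwise.
Net moment of the loads = 1910 N·m counterclockwise.
The upward force F acts at the left end, arm 3.9 m, giving F × 3.9 clockwise.
Setting net torque to zero: F × 3.9 = 1910 → F = 1910 / 3.9 = 490 N.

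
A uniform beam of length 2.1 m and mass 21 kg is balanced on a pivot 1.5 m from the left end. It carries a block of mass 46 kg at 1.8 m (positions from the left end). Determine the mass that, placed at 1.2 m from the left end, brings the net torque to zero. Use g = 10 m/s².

m ≈ 14.5 kg

Take moments about the pivot (at 1.5 m from the left end).
Beam weight: 21 × 10 = 210 N down at 1.05 m → arm 0.45 m, τ = 210 × 0.45 = 94.5 N·m counterclockwise.
Block: 46 × 10 = 460 N down at 1.8 m → arm 0.3 m, τ = 460 × 0.3 = 138 N·m clockwise.
Net moment of known loads = 43.5 N·m clockwise.
An unknown mass m at 1.2 m has arm 0.3 m; its moment is m·g·0.3 counterclockwise.
Setting net torque to zero: m × 10 × 0.3 = 43.5 → m = 43.5 / (10 × 0.3) = 14.5 kg.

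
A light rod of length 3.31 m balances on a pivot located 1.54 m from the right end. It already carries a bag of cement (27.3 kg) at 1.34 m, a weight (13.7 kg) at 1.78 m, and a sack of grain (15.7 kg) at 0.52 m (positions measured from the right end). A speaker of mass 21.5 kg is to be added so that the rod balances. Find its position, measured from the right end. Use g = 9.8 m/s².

Taking torques about the pivot (at 1.54 m from the right end):
Bag of cement: 27.3 × 9.8 = 267.5 N down at 1.34 m → arm 0.2 m, τ = 267.5 × 0.2 = 53.5 N·m clockwise.
Weight: 13.7 × 9.8 = 134.3 N down at 1.78 m → arm 0.24 m, τ = 134.3 × 0.24 = 32.23 N·m counterclockwise.
Sack of grain: 15.7 × 9.8 = 153.9 N down at 0.52 m → arm 1.02 m, τ = 153.9 × 1.02 = 157 N·m clockwise.
Net moment of existing loads = 178.3 N·m clockwise.
The speaker weighs 21.5 × 9.8 = 210.7 N and must supply an equal counterclockwise moment, so its lever arm about the pivot is 178.3 / 210.7 = 0.846 m.
That puts it at 1.54 + 0.846 = 2.39 m from the right end.

x ≈ 2.39 m from the right end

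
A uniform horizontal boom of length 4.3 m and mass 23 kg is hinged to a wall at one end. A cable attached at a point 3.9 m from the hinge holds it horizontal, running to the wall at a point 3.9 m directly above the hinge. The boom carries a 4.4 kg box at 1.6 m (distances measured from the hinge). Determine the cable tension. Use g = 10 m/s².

T ≈ 205 N

Taking torques about the hinge:
Beam weight: 23 × 10 = 230 N down at 2.15 m → arm 2.15 m, τ = 230 × 2.15 = 494.5 N·m clockwise.
Box: 4.4 × 10 = 44 N down at 1.6 m → arm 1.6 m, τ = 44 × 1.6 = 70.4 N·m clockwise.
Total clockwise load moment = 564.9 N·m.
The cable tension T acts at 3.9 m; only its component perpendicular to the boom, T sinθ, produces torque. sinθ = h/√(h²+d²) = 3.9/√(3.9²+3.9²) = 0.7071.
Balancing moments: T × 3.9 × 0.7071 = 564.9, giving T = 564.9 / 2.758 = 205 N.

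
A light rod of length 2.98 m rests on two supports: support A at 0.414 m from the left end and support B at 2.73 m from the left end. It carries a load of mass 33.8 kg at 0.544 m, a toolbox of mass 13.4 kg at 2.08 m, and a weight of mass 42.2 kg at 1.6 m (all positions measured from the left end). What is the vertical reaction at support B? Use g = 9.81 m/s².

Choose support A as the axis so its reaction then has zero moment arm.
Load: 33.8 × 9.81 = 331.6 N down at 0.544 m → arm 0.13 m, τ = 331.6 × 0.13 = 43.11 N·m clockwise.
Toolbox: 13.4 × 9.81 = 131.5 N down at 2.08 m → arm 1.666 m, τ = 131.5 × 1.666 = 219.1 N·m clockwise.
Weight: 42.2 × 9.81 = 414 N down at 1.6 m → arm 1.186 m, τ = 414 × 1.186 = 491 N·m clockwise.
Net load moment about support A = 753.2 N·m clockwise.
Reaction R at support B is upward at 2.73 m, arm 2.316 m → moment R × 2.316 counterclockwise.
For rotational equilibrium, R × 2.316 = 753.2, so R = 325 N.

R_B ≈ 325 N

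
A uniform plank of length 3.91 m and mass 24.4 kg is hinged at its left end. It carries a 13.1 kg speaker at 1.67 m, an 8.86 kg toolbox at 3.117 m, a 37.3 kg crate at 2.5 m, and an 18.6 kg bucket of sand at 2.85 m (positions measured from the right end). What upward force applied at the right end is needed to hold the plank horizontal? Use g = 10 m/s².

F ≈ 400 N

Taking torques about the left end:
Beam weight: 24.4 × 10 = 244 N down at 1.955 m → arm 1.955 m, τ = 244 × 1.955 = 477 N·m clockwise.
Speaker: 13.1 × 10 = 131 N down at 1.67 m → arm 2.24 m, τ = 131 × 2.24 = 293.4 N·m clockwise.
Toolbox: 8.86 × 10 = 88.6 N down at 3.117 m → arm 0.793 m, τ = 88.6 × 0.793 = 70.26 N·m clockwise.
Crate: 37.3 × 10 = 373 N down at 2.5 m → arm 1.41 m, τ = 373 × 1.41 = 525.9 N·m clockwise.
Bucket of sand: 18.6 × 10 = 186 N down at 2.85 m → arm 1.06 m, τ = 186 × 1.06 = 197.2 N·m clockwise.
Net moment of the loads = 1564 N·m clockwise.
The upward force F acts at the right end, arm 3.91 m, giving F × 3.91 counterclockwise.
Setting net torque to zero: F × 3.91 = 1564 → F = 1564 / 3.91 = 400 N.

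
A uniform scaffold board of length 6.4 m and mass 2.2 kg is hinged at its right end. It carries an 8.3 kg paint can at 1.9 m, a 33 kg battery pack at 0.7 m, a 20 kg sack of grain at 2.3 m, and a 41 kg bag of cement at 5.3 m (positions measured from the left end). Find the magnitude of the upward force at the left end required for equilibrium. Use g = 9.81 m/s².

About the right end:
Beam weight: 2.2 × 9.81 = 21.58 N down at 3.2 m → arm 3.2 m, τ = 21.58 × 3.2 = 69.06 N·m counterclockwise.
Paint can: 8.3 × 9.81 = 81.42 N down at 1.9 m → arm 4.5 m, τ = 81.42 × 4.5 = 366.4 N·m counterclockwise.
Battery pack: 33 × 9.81 = 323.7 N down at 0.7 m → arm 5.7 m, τ = 323.7 × 5.7 = 1845 N·m counterclockwise.
Sack of grain: 20 × 9.81 = 196.2 N down at 2.3 m → arm 4.1 m, τ = 196.2 × 4.1 = 804.4 N·m counterclockwise.
Bag of cement: 41 × 9.81 = 402.2 N down at 5.3 m → arm 1.1 m, τ = 402.2 × 1.1 = 442.4 N·m counterclockwise.
Net moment of the loads = 3527 N·m counterclockwise.
The upward force F acts at the left end, arm 6.4 m, giving F × 6.4 clockwise.
Balancing moments: F × 6.4 = 3527, giving F = 3527 / 6.4 = 551 N.

F ≈ 551 N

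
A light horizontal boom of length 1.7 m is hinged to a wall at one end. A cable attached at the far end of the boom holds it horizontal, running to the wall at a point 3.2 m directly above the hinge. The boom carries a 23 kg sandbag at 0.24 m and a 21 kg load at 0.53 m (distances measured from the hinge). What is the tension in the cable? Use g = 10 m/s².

Choose the hinge as the axis so the unknown hinge reaction has zero arm there.
Sandbag: 23 × 10 = 230 N down at 0.24 m → arm 0.24 m, τ = 230 × 0.24 = 55.2 N·m clockwise.
Load: 21 × 10 = 210 N down at 0.53 m → arm 0.53 m, τ = 210 × 0.53 = 111.3 N·m clockwise.
Total clockwise load moment = 166.5 N·m.
The cable tension T acts at 1.7 m; only its component perpendicular to the boom, T sinθ, produces torque. sinθ = h/√(h²+d²) = 3.2/√(3.2²+1.7²) = 0.8831.
Στ = 0 ⇒ T × 1.7 × 0.8831 = 166.5 ⇒ T = 166.5 / 1.501 = 111 N.

T ≈ 111 N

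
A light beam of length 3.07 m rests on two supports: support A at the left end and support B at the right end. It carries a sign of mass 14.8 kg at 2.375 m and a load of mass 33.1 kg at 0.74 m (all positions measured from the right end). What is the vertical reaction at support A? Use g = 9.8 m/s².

R_A ≈ 190 N

About support B:
Sign: 14.8 × 9.8 = 145 N down at 2.375 m → arm 2.375 m, τ = 145 × 2.375 = 344.4 N·m counterclockwise.
Load: 33.1 × 9.8 = 324.4 N down at 0.74 m → arm 0.74 m, τ = 324.4 × 0.74 = 240.1 N·m counterclockwise.
Net load moment about support B = 584.5 N·m counterclockwise.
Reaction R at support A is upward at 3.07 m, arm 3.07 m → moment R × 3.07 clockwise.
Setting net torque to zero: R × 3.07 = 584.5 → R = 190 N.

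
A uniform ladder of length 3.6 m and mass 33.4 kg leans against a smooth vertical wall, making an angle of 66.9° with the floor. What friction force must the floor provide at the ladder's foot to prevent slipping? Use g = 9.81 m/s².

Take moments about the foot of the ladder.
Ladder weight 33.4×9.81 = 327.7 N acts at 1.8 m along the ladder; its horizontal arm is 1.8·cos66.9° = 0.7062 m → τ = 231.4 N·m clockwise.
Wall normal N acts horizontally at the top; its moment arm is the height L sinθ = 3.6·sin66.9° = 3.311 m, counterclockwise.
Στ = 0 ⇒ N × 3.311 = 231.4 ⇒ N = 69.9 N.
ΣFx = 0: friction at the foot balances the wall's push, so f = N_wall = 69.9 N.

f ≈ 69.9 N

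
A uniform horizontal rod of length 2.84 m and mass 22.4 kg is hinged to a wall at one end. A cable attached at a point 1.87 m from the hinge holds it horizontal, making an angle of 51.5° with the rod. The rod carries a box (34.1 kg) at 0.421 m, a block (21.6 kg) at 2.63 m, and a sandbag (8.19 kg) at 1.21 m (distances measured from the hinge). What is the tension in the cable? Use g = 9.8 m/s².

T ≈ 756 N

Taking torques about the hinge:
Beam weight: 22.4 × 9.8 = 219.5 N down at 1.42 m → arm 1.42 m, τ = 219.5 × 1.42 = 311.7 N·m clockwise.
Box: 34.1 × 9.8 = 334.2 N down at 0.421 m → arm 0.421 m, τ = 334.2 × 0.421 = 140.7 N·m clockwise.
Block: 21.6 × 9.8 = 211.7 N down at 2.63 m → arm 2.63 m, τ = 211.7 × 2.63 = 556.8 N·m clockwise.
Sandbag: 8.19 × 9.8 = 80.26 N down at 1.21 m → arm 1.21 m, τ = 80.26 × 1.21 = 97.11 N·m clockwise.
Total clockwise load moment = 1106 N·m.
The cable tension T acts at 1.87 m; only its component perpendicular to the rod, T sinθ, produces torque. sin 51.5° = 0.7826.
Setting net torque to zero: T × 1.87 × 0.7826 = 1106 → T = 1106 / 1.463 = 756 N.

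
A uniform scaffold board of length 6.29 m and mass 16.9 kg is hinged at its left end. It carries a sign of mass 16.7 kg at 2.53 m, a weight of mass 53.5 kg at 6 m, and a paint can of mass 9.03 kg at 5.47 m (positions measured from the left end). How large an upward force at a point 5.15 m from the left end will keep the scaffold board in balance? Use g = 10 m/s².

About the left end:
Beam weight: 16.9 × 10 = 169 N down at 3.145 m → arm 3.145 m, τ = 169 × 3.145 = 531.5 N·m clockwise.
Sign: 16.7 × 10 = 167 N down at 2.53 m → arm 2.53 m, τ = 167 × 2.53 = 422.5 N·m clockwise.
Weight: 53.5 × 10 = 535 N down at 6 m → arm 6 m, τ = 535 × 6 = 3210 N·m clockwise.
Paint can: 9.03 × 10 = 90.3 N down at 5.47 m → arm 5.47 m, τ = 90.3 × 5.47 = 493.9 N·m clockwise.
Net moment of the loads = 4658 N·m clockwise.
The upward force F acts at a point 5.15 m from the left end, arm 5.15 m, giving F × 5.15 counterclockwise.
Στ = 0 ⇒ F × 5.15 = 4658 ⇒ F = 4658 / 5.15 = 904 N.

F ≈ 904 N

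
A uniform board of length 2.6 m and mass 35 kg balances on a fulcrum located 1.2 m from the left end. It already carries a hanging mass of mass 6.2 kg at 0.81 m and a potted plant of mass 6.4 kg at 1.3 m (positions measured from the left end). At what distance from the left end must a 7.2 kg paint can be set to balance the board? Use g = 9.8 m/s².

x ≈ 0.961 m from the left end

About the fulcrum (at 1.2 m from the left end):
Beam weight: 35 × 9.8 = 343 N down at 1.3 m → arm 0.1 m, τ = 343 × 0.1 = 34.3 N·m clockwise.
Hanging mass: 6.2 × 9.8 = 60.76 N down at 0.81 m → arm 0.39 m, τ = 60.76 × 0.39 = 23.7 N·m counterclockwise.
Potted plant: 6.4 × 9.8 = 62.72 N down at 1.3 m → arm 0.1 m, τ = 62.72 × 0.1 = 6.272 N·m clockwise.
Net moment of existing loads = 16.87 N·m clockwise.
The paint can weighs 7.2 × 9.8 = 70.56 N and must supply an equal counterclockwise moment, so its lever arm about the fulcrum is 16.87 / 70.56 = 0.239 m.
That puts it at 1.2 − 0.239 = 0.961 m from the left end.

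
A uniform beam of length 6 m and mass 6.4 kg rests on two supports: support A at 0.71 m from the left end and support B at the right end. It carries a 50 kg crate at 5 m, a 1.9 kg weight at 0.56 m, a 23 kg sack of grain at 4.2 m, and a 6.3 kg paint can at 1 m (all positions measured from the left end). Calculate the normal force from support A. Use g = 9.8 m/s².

R_A ≈ 282 N

Taking torques about support B:
Beam weight: 6.4 × 9.8 = 62.72 N down at 3 m → arm 3 m, τ = 62.72 × 3 = 188.2 N·m counterclockwise.
Crate: 50 × 9.8 = 490 N down at 5 m → arm 1 m, τ = 490 × 1 = 490 N·m counterclockwise.
Weight: 1.9 × 9.8 = 18.62 N down at 0.56 m → arm 5.44 m, τ = 18.62 × 5.44 = 101.3 N·m counterclockwise.
Sack of grain: 23 × 9.8 = 225.4 N down at 4.2 m → arm 1.8 m, τ = 225.4 × 1.8 = 405.7 N·m counterclockwise.
Paint can: 6.3 × 9.8 = 61.74 N down at 1 m → arm 5 m, τ = 61.74 × 5 = 308.7 N·m counterclockwise.
Net load moment about support B = 1494 N·m counterclockwise.
Reaction R at support A is upward at 0.71 m, arm 5.29 m → moment R × 5.29 clockwise.
For rotational equilibrium, R × 5.29 = 1494, so R = 282 N.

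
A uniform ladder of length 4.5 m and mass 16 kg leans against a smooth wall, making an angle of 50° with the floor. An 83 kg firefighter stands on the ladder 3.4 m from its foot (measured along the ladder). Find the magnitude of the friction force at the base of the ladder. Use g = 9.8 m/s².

Taking torques about the foot of the ladder:
Ladder weight 16×9.8 = 156.8 N acts at 2.25 m along the ladder; its horizontal arm is 2.25·cos50° = 1.446 m → τ = 226.7 N·m clockwise.
Firefighter: 83×9.8 = 813.4 N at 3.4 m → arm 2.185 m → τ = 1777 N·m clockwise.
Wall normal N acts horizontally at the top; its moment arm is the height L sinθ = 4.5·sin50° = 3.447 m, counterclockwise.
For rotational equilibrium, N × 3.447 = 2004, so N = 581 N.
ΣFx = 0: friction at the foot balances the wall's push, so f = N_wall = 581 N.

f ≈ 581 N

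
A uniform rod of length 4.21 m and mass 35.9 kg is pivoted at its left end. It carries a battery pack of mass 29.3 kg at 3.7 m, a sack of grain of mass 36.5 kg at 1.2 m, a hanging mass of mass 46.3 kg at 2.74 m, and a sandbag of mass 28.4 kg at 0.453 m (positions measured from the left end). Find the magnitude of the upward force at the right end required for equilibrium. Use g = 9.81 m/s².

F ≈ 856 N

Sum moments about the left end (the unknown pivot reaction has zero arm there).
Beam weight: 35.9 × 9.81 = 352.2 N down at 2.105 m → arm 2.105 m, τ = 352.2 × 2.105 = 741.4 N·m clockwise.
Battery pack: 29.3 × 9.81 = 287.4 N down at 3.7 m → arm 3.7 m, τ = 287.4 × 3.7 = 1063 N·m clockwise.
Sack of grain: 36.5 × 9.81 = 358.1 N down at 1.2 m → arm 1.2 m, τ = 358.1 × 1.2 = 429.7 N·m clockwise.
Hanging mass: 46.3 × 9.81 = 454.2 N down at 2.74 m → arm 2.74 m, τ = 454.2 × 2.74 = 1245 N·m clockwise.
Sandbag: 28.4 × 9.81 = 278.6 N down at 0.453 m → arm 0.453 m, τ = 278.6 × 0.453 = 126.2 N·m clockwise.
Net moment of the loads = 3605 N·m clockwise.
The upward force F acts at the right end, arm 4.21 m, giving F × 4.21 counterclockwise.
Setting net torque to zero: F × 4.21 = 3605 → F = 3605 / 4.21 = 856 N.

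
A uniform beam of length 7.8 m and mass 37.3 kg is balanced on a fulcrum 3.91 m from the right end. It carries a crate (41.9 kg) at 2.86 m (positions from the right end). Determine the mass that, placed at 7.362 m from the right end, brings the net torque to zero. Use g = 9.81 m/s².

Sum moments about the fulcrum (at 3.91 m from the right end) (the support reaction has zero arm there).
Beam weight: 37.3 × 9.81 = 365.9 N down at 3.9 m → arm 0.01 m, τ = 365.9 × 0.01 = 3.659 N·m clockwise.
Crate: 41.9 × 9.81 = 411 N down at 2.86 m → arm 1.05 m, τ = 411 × 1.05 = 431.6 N·m clockwise.
Net moment of known loads = 435.3 N·m clockwise.
An unknown mass m at 7.362 m has arm 3.452 m; its moment is m·g·3.452 counterclockwise.
Στ = 0 ⇒ m × 9.81 × 3.452 = 435.3 ⇒ m = 435.3 / (9.81 × 3.452) = 12.9 kg.

m ≈ 12.9 kg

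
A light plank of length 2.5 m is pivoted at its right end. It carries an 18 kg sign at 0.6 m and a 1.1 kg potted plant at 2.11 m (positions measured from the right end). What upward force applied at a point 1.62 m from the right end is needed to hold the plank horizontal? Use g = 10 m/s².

F ≈ 81 N

Choose the right end as the axis so the unknown pivot reaction has zero arm there.
Sign: 18 × 10 = 180 N down at 0.6 m → arm 0.6 m, τ = 180 × 0.6 = 108 N·m counterclockwise.
Potted plant: 1.1 × 10 = 11 N down at 2.11 m → arm 2.11 m, τ = 11 × 2.11 = 23.21 N·m counterclockwise.
Net moment of the loads = 131.2 N·m counterclockwise.
The upward force F acts at a point 1.62 m from the right end, arm 1.62 m, giving F × 1.62 clockwise.
For rotational equilibrium, F × 1.62 = 131.2, so F = 131.2 / 1.62 = 81 N.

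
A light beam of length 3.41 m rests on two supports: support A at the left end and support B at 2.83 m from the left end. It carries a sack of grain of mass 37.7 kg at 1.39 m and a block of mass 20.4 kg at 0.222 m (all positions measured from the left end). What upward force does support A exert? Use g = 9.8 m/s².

R_A ≈ 372 N

Take moments about support B.
Sack of grain: 37.7 × 9.8 = 369.5 N down at 1.39 m → arm 1.44 m, τ = 369.5 × 1.44 = 532.1 N·m counterclockwise.
Block: 20.4 × 9.8 = 199.9 N down at 0.222 m → arm 2.608 m, τ = 199.9 × 2.608 = 521.3 N·m counterclockwise.
Net load moment about support B = 1053 N·m counterclockwise.
Reaction R at support A is upward at 0 m, arm 2.83 m → moment R × 2.83 clockwise.
Balancing moments: R × 2.83 = 1053, giving R = 372 N.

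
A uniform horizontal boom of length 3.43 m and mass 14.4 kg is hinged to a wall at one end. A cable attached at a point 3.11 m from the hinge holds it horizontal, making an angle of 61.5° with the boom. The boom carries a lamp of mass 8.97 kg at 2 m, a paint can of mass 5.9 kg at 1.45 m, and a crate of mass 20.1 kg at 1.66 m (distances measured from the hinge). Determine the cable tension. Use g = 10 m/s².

Choose the hinge as the axis so the unknown hinge reaction has zero arm there.
Beam weight: 14.4 × 10 = 144 N down at 1.715 m → arm 1.715 m, τ = 144 × 1.715 = 247 N·m clockwise.
Lamp: 8.97 × 10 = 89.7 N down at 2 m → arm 2 m, τ = 89.7 × 2 = 179.4 N·m clockwise.
Paint can: 5.9 × 10 = 59 N down at 1.45 m → arm 1.45 m, τ = 59 × 1.45 = 85.55 N·m clockwise.
Crate: 20.1 × 10 = 201 N down at 1.66 m → arm 1.66 m, τ = 201 × 1.66 = 333.7 N·m clockwise.
Total clockwise load moment = 845.6 N·m.
The cable tension T acts at 3.11 m; only its component perpendicular to the boom, T sinθ, produces torque. sin 61.5° = 0.8788.
Στ = 0 ⇒ T × 3.11 × 0.8788 = 845.6 ⇒ T = 845.6 / 2.733 = 309 N.

T ≈ 309 N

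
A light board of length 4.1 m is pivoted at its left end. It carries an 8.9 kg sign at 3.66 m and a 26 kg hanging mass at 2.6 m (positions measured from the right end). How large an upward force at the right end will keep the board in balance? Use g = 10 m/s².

F ≈ 105 N

Sum moments about the left end (the unknown pivot reaction has zero arm there).
Sign: 8.9 × 10 = 89 N down at 3.66 m → arm 0.44 m, τ = 89 × 0.44 = 39.16 N·m clockwise.
Hanging mass: 26 × 10 = 260 N down at 2.6 m → arm 1.5 m, τ = 260 × 1.5 = 390 N·m clockwise.
Net moment of the loads = 429.2 N·m clockwise.
The upward force F acts at the right end, arm 4.1 m, giving F × 4.1 counterclockwise.
Στ = 0 ⇒ F × 4.1 = 429.2 ⇒ F = 429.2 / 4.1 = 105 N.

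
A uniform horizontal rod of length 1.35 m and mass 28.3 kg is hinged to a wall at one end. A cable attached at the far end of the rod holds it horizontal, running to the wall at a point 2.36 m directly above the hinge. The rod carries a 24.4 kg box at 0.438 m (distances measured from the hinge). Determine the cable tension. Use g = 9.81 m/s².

Choose the hinge as the axis so the unknown hinge reaction has zero arm there.
Beam weight: 28.3 × 9.81 = 277.6 N down at 0.675 m → arm 0.675 m, τ = 277.6 × 0.675 = 187.4 N·m clockwise.
Box: 24.4 × 9.81 = 239.4 N down at 0.438 m → arm 0.438 m, τ = 239.4 × 0.438 = 104.9 N·m clockwise.
Total clockwise load moment = 292.3 N·m.
The cable tension T acts at 1.35 m; only its component perpendicular to the rod, T sinθ, produces torque. sinθ = h/√(h²+d²) = 2.36/√(2.36²+1.35²) = 0.868.
Στ = 0 ⇒ T × 1.35 × 0.868 = 292.3 ⇒ T = 292.3 / 1.172 = 249 N.

T ≈ 249 N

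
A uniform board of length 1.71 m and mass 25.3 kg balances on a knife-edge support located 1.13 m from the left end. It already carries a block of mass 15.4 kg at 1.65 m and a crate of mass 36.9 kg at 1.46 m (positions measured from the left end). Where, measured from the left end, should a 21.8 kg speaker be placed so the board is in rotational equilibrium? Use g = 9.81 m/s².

Take moments about the knife-edge support (at 1.13 m from the left end).
Beam weight: 25.3 × 9.81 = 248.2 N down at 0.855 m → arm 0.275 m, τ = 248.2 × 0.275 = 68.25 N·m counterclockwise.
Block: 15.4 × 9.81 = 151.1 N down at 1.65 m → arm 0.52 m, τ = 151.1 × 0.52 = 78.57 N·m clockwise.
Crate: 36.9 × 9.81 = 362 N down at 1.46 m → arm 0.33 m, τ = 362 × 0.33 = 119.5 N·m clockwise.
Net moment of existing loads = 129.8 N·m clockwise.
The speaker weighs 21.8 × 9.81 = 213.9 N and must supply an equal counterclockwise moment, so its lever arm about the knife-edge support is 129.8 / 213.9 = 0.607 m.
That puts it at 1.13 − 0.607 = 0.523 m from the left end.

x ≈ 0.523 m from the left end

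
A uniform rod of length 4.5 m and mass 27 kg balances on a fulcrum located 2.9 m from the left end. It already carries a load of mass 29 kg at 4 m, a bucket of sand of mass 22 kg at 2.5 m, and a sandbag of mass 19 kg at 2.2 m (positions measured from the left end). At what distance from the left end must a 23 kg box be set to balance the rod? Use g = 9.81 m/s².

About the fulcrum (at 2.9 m from the left end):
Beam weight: 27 × 9.81 = 264.9 N down at 2.25 m → arm 0.65 m, τ = 264.9 × 0.65 = 172.2 N·m counterclockwise.
Load: 29 × 9.81 = 284.5 N down at 4 m → arm 1.1 m, τ = 284.5 × 1.1 = 313 N·m clockwise.
Bucket of sand: 22 × 9.81 = 215.8 N down at 2.5 m → arm 0.4 m, τ = 215.8 × 0.4 = 86.32 N·m counterclockwise.
Sandbag: 19 × 9.81 = 186.4 N down at 2.2 m → arm 0.7 m, τ = 186.4 × 0.7 = 130.5 N·m counterclockwise.
Net moment of existing loads = 76.02 N·m counterclockwise.
The box weighs 23 × 9.81 = 225.6 N and must supply an equal clockwise moment, so its lever arm about the fulcrum is 76.02 / 225.6 = 0.337 m.
That puts it at 2.9 + 0.337 = 3.24 m from the left end.

x ≈ 3.24 m from the left end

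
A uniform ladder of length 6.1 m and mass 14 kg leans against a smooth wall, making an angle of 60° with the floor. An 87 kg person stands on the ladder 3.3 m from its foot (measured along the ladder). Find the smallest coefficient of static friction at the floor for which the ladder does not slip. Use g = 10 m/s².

μ_min ≈ 0.309

Taking torques about the foot of the ladder:
Ladder weight 14×10 = 140 N acts at 3.05 m along the ladder; its horizontal arm is 3.05·cos60° = 1.525 m → τ = 213.5 N·m clockwise.
Person: 87×10 = 870 N at 3.3 m → arm 1.65 m → τ = 1436 N·m clockwise.
Wall normal N acts horizontally at the top; its moment arm is the height L sinθ = 6.1·sin60° = 5.283 m, counterclockwise.
Setting net torque to zero: N × 5.283 = 1650 → N = 312.3 N.
ΣFx = 0 ⇒ f = N_wall = 312.3 N. ΣFy = 0 ⇒ N_floor = 1010 N.
μ_min = f / N_floor = 312.3 / 1010 = 0.309.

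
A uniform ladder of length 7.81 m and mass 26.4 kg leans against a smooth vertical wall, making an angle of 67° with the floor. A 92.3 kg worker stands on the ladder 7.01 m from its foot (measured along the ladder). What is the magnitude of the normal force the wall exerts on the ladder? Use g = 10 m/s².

N_wall ≈ 408 N

Sum moments about the foot of the ladder (the floor normal and friction both act there and drop out).
Ladder weight 26.4×10 = 264 N acts at 3.905 m along the ladder; its horizontal arm is 3.905·cos67° = 1.526 m → τ = 402.9 N·m clockwise.
Worker: 92.3×10 = 923 N at 7.01 m → arm 2.739 m → τ = 2528 N·m clockwise.
Wall normal N acts horizontally at the top; its moment arm is the height L sinθ = 7.81·sin67° = 7.189 m, counterclockwise.
Setting net torque to zero: N × 7.189 = 2931 → N = 408 N.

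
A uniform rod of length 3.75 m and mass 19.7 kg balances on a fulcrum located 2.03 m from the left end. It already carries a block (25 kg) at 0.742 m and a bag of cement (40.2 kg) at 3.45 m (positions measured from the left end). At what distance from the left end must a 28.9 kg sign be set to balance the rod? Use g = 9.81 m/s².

Sum moments about the fulcrum (at 2.03 m from the left end) (the support reaction has zero arm there).
Beam weight: 19.7 × 9.81 = 193.3 N down at 1.875 m → arm 0.155 m, τ = 193.3 × 0.155 = 29.96 N·m counterclockwise.
Block: 25 × 9.81 = 245.2 N down at 0.742 m → arm 1.288 m, τ = 245.2 × 1.288 = 315.8 N·m counterclockwise.
Bag of cement: 40.2 × 9.81 = 394.4 N down at 3.45 m → arm 1.42 m, τ = 394.4 × 1.42 = 560 N·m clockwise.
Net moment of existing loads = 214.2 N·m clockwise.
The sign weighs 28.9 × 9.81 = 283.5 N and must supply an equal counterclockwise moment, so its lever arm about the fulcrum is 214.2 / 283.5 = 0.756 m.
That puts it at 2.03 − 0.756 = 1.27 m from the left end.

x ≈ 1.27 m from the left end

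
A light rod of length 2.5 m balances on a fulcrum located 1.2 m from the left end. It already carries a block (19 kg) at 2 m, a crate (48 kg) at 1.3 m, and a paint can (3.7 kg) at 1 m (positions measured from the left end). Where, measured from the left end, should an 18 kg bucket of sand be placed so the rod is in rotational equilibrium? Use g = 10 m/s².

About the fulcrum (at 1.2 m from the left end):
Block: 19 × 10 = 190 N down at 2 m → arm 0.8 m, τ = 190 × 0.8 = 152 N·m clockwise.
Crate: 48 × 10 = 480 N down at 1.3 m → arm 0.1 m, τ = 480 × 0.1 = 48 N·m clockwise.
Paint can: 3.7 × 10 = 37 N down at 1 m → arm 0.2 m, τ = 37 × 0.2 = 7.4 N·m counterclockwise.
Net moment of existing loads = 192.6 N·m clockwise.
The bucket of sand weighs 18 × 10 = 180 N and must supply an equal counterclockwise moment, so its lever arm about the fulcrum is 192.6 / 180 = 1.07 m.
That puts it at 1.2 − 1.07 = 0.13 m from the left end.

x ≈ 0.13 m from the left end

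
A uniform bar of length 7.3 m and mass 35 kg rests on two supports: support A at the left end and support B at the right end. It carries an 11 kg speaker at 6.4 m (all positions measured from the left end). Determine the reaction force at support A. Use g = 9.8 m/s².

Taking torques about support B:
Beam weight: 35 × 9.8 = 343 N down at 3.65 m → arm 3.65 m, τ = 343 × 3.65 = 1252 N·m counterclockwise.
Speaker: 11 × 9.8 = 107.8 N down at 6.4 m → arm 0.9 m, τ = 107.8 × 0.9 = 97.02 N·m counterclockwise.
Net load moment about support B = 1349 N·m counterclockwise.
Reaction R at support A is upward at 0 m, arm 7.3 m → moment R × 7.3 clockwise.
Balancing moments: R × 7.3 = 1349, giving R = 185 N.

R_A ≈ 185 N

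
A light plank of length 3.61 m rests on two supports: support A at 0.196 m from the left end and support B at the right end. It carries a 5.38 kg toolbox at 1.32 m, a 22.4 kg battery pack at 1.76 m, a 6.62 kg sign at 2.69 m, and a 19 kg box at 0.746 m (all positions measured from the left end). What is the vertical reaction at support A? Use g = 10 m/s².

R_A ≈ 335 N

About support B:
Toolbox: 5.38 × 10 = 53.8 N down at 1.32 m → arm 2.29 m, τ = 53.8 × 2.29 = 123.2 N·m counterclockwise.
Battery pack: 22.4 × 10 = 224 N down at 1.76 m → arm 1.85 m, τ = 224 × 1.85 = 414.4 N·m counterclockwise.
Sign: 6.62 × 10 = 66.2 N down at 2.69 m → arm 0.92 m, τ = 66.2 × 0.92 = 60.9 N·m counterclockwise.
Box: 19 × 10 = 190 N down at 0.746 m → arm 2.864 m, τ = 190 × 2.864 = 544.2 N·m counterclockwise.
Net load moment about support B = 1143 N·m counterclockwise.
Reaction R at support A is upward at 0.196 m, arm 3.414 m → moment R × 3.414 clockwise.
Balancing moments: R × 3.414 = 1143, giving R = 335 N.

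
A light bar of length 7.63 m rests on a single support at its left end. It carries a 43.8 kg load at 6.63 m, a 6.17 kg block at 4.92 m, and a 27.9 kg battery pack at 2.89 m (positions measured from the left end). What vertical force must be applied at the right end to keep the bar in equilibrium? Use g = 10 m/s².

Taking torques about the left end:
Load: 43.8 × 10 = 438 N down at 6.63 m → arm 6.63 m, τ = 438 × 6.63 = 2904 N·m clockwise.
Block: 6.17 × 10 = 61.7 N down at 4.92 m → arm 4.92 m, τ = 61.7 × 4.92 = 303.6 N·m clockwise.
Battery pack: 27.9 × 10 = 279 N down at 2.89 m → arm 2.89 m, τ = 279 × 2.89 = 806.3 N·m clockwise.
Net moment of the loads = 4014 N·m clockwise.
The upward force F acts at the right end, arm 7.63 m, giving F × 7.63 counterclockwise.
Στ = 0 ⇒ F × 7.63 = 4014 ⇒ F = 4014 / 7.63 = 526 N.

F ≈ 526 N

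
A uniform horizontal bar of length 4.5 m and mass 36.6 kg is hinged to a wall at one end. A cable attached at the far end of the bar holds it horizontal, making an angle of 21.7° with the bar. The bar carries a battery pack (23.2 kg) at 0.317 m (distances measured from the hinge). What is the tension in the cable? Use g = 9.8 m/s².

T ≈ 528 N

Sum moments about the hinge (the unknown hinge reaction has zero arm there).
Beam weight: 36.6 × 9.8 = 358.7 N down at 2.25 m → arm 2.25 m, τ = 358.7 × 2.25 = 807.1 N·m clockwise.
Battery pack: 23.2 × 9.8 = 227.4 N down at 0.317 m → arm 0.317 m, τ = 227.4 × 0.317 = 72.09 N·m clockwise.
Total clockwise load moment = 879.2 N·m.
The cable tension T acts at 4.5 m; only its component perpendicular to the bar, T sinθ, produces torque. sin 21.7° = 0.3697.
For rotational equilibrium, T × 4.5 × 0.3697 = 879.2, so T = 879.2 / 1.664 = 528 N.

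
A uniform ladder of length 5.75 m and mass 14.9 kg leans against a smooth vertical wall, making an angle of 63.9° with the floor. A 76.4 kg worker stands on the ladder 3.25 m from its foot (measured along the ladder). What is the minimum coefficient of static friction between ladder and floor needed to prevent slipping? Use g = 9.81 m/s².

Take moments about the foot of the ladder.
Ladder weight 14.9×9.81 = 146.2 N acts at 2.875 m along the ladder; its horizontal arm is 2.875·cos63.9° = 1.265 m → τ = 184.9 N·m clockwise.
Worker: 76.4×9.81 = 749.5 N at 3.25 m → arm 1.43 m → τ = 1072 N·m clockwise.
Wall normal N acts horizontally at the top; its moment arm is the height L sinθ = 5.75·sin63.9° = 5.164 m, counterclockwise.
For rotational equilibrium, N × 5.164 = 1257, so N = 243.4 N.
ΣFx = 0 ⇒ f = N_wall = 243.4 N. ΣFy = 0 ⇒ N_floor = 895.7 N.
μ_min = f / N_floor = 243.4 / 895.7 = 0.272.

μ_min ≈ 0.272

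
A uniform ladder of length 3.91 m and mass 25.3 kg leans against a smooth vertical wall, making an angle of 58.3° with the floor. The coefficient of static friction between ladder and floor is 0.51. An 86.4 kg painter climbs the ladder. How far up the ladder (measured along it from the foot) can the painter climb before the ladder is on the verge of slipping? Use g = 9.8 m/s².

d ≈ 3.6 m

About the foot of the ladder:
Ladder weight 25.3×9.8 = 247.9 N acts at 1.955 m along the ladder; its horizontal arm is 1.955·cos58.3° = 1.027 m → τ = 254.6 N·m clockwise.
Painter weight 86.4×9.8 = 846.7 N at distance d → arm d·cos58.3° → τ = 846.7·d·0.5255 clockwise.
Wall normal N at the top has arm L sinθ = 3.327 m counterclockwise, so Στ = 0 gives N·3.327 = 254.6 + 444.9·d.
ΣFy = 0 ⇒ N_floor = 1095 N, so the maximum friction is μ_s·N_floor = 0.51×1095 = 558.5 N. ΣFx = 0 ⇒ N_wall = f, so at the slipping point N = 558.5 N.
Substituting: 558.5×3.327 = 254.6 + 444.9·d ⇒ d = (1858 − 254.6) / 444.9 = 3.6 m.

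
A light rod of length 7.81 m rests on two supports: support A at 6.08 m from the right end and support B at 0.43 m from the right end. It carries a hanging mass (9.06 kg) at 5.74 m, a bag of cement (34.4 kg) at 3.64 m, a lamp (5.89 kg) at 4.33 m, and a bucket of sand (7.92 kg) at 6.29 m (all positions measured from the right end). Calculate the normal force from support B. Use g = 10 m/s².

R_B ≈ 169 N

Choose support A as the axis so its reaction then has zero moment arm.
Hanging mass: 9.06 × 10 = 90.6 N down at 5.74 m → arm 0.34 m, τ = 90.6 × 0.34 = 30.8 N·m clockwise.
Bag of cement: 34.4 × 10 = 344 N down at 3.64 m → arm 2.44 m, τ = 344 × 2.44 = 839.4 N·m clockwise.
Lamp: 5.89 × 10 = 58.9 N down at 4.33 m → arm 1.75 m, τ = 58.9 × 1.75 = 103.1 N·m clockwise.
Bucket of sand: 7.92 × 10 = 79.2 N down at 6.29 m → arm 0.21 m, τ = 79.2 × 0.21 = 16.63 N·m counterclockwise.
Net load moment about support A = 956.7 N·m clockwise.
Reaction R at support B is upward at 0.43 m, arm 5.65 m → moment R × 5.65 counterclockwise.
For rotational equilibrium, R × 5.65 = 956.7, so R = 169 N.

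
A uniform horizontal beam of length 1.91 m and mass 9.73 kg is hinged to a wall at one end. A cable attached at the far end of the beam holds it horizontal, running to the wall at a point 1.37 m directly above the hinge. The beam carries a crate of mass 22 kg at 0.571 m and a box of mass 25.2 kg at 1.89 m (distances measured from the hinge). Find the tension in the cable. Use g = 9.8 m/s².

Take moments about the hinge.
Beam weight: 9.73 × 9.8 = 95.35 N down at 0.955 m → arm 0.955 m, τ = 95.35 × 0.955 = 91.06 N·m clockwise.
Crate: 22 × 9.8 = 215.6 N down at 0.571 m → arm 0.571 m, τ = 215.6 × 0.571 = 123.1 N·m clockwise.
Box: 25.2 × 9.8 = 247 N down at 1.89 m → arm 1.89 m, τ = 247 × 1.89 = 466.8 N·m clockwise.
Total clockwise load moment = 681 N·m.
The cable tension T acts at 1.91 m; only its component perpendicular to the beam, T sinθ, produces torque. sinθ = h/√(h²+d²) = 1.37/√(1.37²+1.91²) = 0.5828.
For rotational equilibrium, T × 1.91 × 0.5828 = 681, so T = 681 / 1.113 = 612 N.

T ≈ 612 N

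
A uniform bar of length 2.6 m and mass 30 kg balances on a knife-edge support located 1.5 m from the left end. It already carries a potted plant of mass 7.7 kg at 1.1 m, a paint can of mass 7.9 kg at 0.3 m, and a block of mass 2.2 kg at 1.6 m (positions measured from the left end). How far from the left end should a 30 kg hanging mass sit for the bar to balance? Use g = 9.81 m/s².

x ≈ 2.11 m from the left end

Choose the knife-edge support (at 1.5 m from the left end) as the axis so the support reaction has zero arm there.
Beam weight: 30 × 9.81 = 294.3 N down at 1.3 m → arm 0.2 m, τ = 294.3 × 0.2 = 58.86 N·m counterclockwise.
Potted plant: 7.7 × 9.81 = 75.54 N down at 1.1 m → arm 0.4 m, τ = 75.54 × 0.4 = 30.22 N·m counterclockwise.
Paint can: 7.9 × 9.81 = 77.5 N down at 0.3 m → arm 1.2 m, τ = 77.5 × 1.2 = 93 N·m counterclockwise.
Block: 2.2 × 9.81 = 21.58 N down at 1.6 m → arm 0.1 m, τ = 21.58 × 0.1 = 2.158 N·m clockwise.
Net moment of existing loads = 179.9 N·m counterclockwise.
The hanging mass weighs 30 × 9.81 = 294.3 N and must supply an equal clockwise moment, so its lever arm about the knife-edge support is 179.9 / 294.3 = 0.611 m.
That puts it at 1.5 + 0.611 = 2.11 m from the left end.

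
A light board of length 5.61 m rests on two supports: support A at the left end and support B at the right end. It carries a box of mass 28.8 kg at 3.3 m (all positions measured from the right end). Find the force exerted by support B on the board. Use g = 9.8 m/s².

Taking torques about support A:
Box: 28.8 × 9.8 = 282.2 N down at 3.3 m → arm 2.31 m, τ = 282.2 × 2.31 = 651.9 N·m clockwise.
Net load moment about support A = 651.9 N·m clockwise.
Reaction R at support B is upward at 0 m, arm 5.61 m → moment R × 5.61 counterclockwise.
Setting net torque to zero: R × 5.61 = 651.9 → R = 116 N.

R_B ≈ 116 N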